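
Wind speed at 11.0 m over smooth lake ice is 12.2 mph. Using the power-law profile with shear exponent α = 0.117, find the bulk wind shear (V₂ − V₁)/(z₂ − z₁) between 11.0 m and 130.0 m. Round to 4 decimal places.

Power law: V₂ = V₁ · (z₂/z₁)^α = 12.2 × (11.8182)^0.117 = 16.2873 mph
ΔV/Δz = (16.2873 − 12.2)/(130.0 − 11.0) = 4.0873/119.0000 = 0.03435 mph/m

0.0343 mph/m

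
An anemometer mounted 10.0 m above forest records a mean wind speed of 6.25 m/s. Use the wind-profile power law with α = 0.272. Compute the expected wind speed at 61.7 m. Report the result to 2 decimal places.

10.25 m/s

Power-law profile: V₂ = V₁ · (z₂/z₁)^α
V₂ = 6.25 × (61.7/10.0)^0.272 = 6.25 × (6.1700)^0.272
    = 6.25 × 1.6404 = 10.2527 m/s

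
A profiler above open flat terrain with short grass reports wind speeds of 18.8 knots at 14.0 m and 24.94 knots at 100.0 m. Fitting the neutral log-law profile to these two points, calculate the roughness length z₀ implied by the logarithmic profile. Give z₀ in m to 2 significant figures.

z₀ ≈ 0.034 m

Log law: V(z) ∝ ln(z/z₀). With r = V₁/V₂ = 18.8/24.94 = 0.75381,
r · ln(z₂/z₀) = ln(z₁/z₀) ⇒ ln z₀ = (ln z₁ − r·ln z₂)/(1 − r)
ln z₀ = (2.63906 − 0.75381×4.60517) / 0.24619 = -3.3810
z₀ = exp(-3.3810) = 0.03401 m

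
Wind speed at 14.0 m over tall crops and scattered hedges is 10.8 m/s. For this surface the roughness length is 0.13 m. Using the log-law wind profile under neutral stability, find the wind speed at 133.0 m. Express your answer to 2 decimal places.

16.00 m/s

Log law: V(z) ∝ ln(z/z₀), so V₂/V₁ = ln(z₂/z₀) / ln(z₁/z₀).
ln(133.0/0.13) = 6.9306, ln(14.0/0.13) = 4.6793
V₂ = 10.8 × 6.9306/4.6793 = 10.8 × 1.4811 = 15.9961 m/s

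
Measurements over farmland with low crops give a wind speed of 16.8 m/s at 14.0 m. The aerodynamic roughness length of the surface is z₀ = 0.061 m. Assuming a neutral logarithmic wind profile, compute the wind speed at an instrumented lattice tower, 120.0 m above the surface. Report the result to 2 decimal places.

23.44 m/s

Log law: V(z) ∝ ln(z/z₀), so V₂/V₁ = ln(z₂/z₀) / ln(z₁/z₀).
ln(120.0/0.061) = 7.5844, ln(14.0/0.061) = 5.4359
V₂ = 16.8 × 7.5844/5.4359 = 16.8 × 1.3952 = 23.4398 m/s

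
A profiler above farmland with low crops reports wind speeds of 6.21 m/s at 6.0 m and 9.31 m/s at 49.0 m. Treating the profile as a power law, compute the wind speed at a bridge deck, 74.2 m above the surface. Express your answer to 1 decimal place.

10.1 m/s

First find α: α = ln(V₂/V₁)/ln(z₂/z₁) = ln(9.31/6.21)/ln(49.0/6.0) = 0.40493/2.10006 = 0.1928
Extrapolate from 49.0 m to 74.2 m: V₃ = 9.31 × (74.2/49.0)^0.1928 = 9.31 × 1.0833 = 10.0855 m/s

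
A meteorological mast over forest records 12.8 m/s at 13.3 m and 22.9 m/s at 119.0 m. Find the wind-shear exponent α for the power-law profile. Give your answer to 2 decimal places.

Power law: V₂/V₁ = (z₂/z₁)^α ⇒ α = ln(V₂/V₁) / ln(z₂/z₁)
α = ln(22.9/12.8) / ln(119.0/13.3) = ln(1.7891) / ln(8.9474)
  = 0.58169 / 2.19136 = 0.26545

α ≈ 0.27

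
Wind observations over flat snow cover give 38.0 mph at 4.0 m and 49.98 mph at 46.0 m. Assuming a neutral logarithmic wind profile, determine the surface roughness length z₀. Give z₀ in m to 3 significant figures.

z₀ ≈ 0.00173 m

Log law: V(z) ∝ ln(z/z₀). With r = V₁/V₂ = 38.0/49.98 = 0.76030,
r · ln(z₂/z₀) = ln(z₁/z₀) ⇒ ln z₀ = (ln z₁ − r·ln z₂)/(1 − r)
ln z₀ = (1.38629 − 0.76030×3.82864) / 0.23970 = -6.3607
z₀ = exp(-6.3607) = 0.001728 m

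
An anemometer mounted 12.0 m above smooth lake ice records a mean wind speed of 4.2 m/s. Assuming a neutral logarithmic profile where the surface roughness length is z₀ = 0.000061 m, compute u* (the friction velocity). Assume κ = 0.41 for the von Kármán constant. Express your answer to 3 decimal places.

u* ≈ 0.141 m/s

Log law: V(z) = (u*/κ) · ln(z/z₀) ⇒ u* = κ · V / ln(z/z₀)
u* = 0.41 × 4.2 / ln(12.0/0.000061) = 0.41 × 4.2 / 12.1895
   = 1.7220 / 12.1895 = 0.1413 m/s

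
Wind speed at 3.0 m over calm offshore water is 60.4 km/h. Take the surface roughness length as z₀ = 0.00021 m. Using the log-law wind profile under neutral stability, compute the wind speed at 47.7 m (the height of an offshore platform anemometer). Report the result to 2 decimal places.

Log law: V(z) ∝ ln(z/z₀), so V₂/V₁ = ln(z₂/z₀) / ln(z₁/z₀).
ln(47.7/0.00021) = 12.3333, ln(3.0/0.00021) = 9.5670
V₂ = 60.4 × 12.3333/9.5670 = 60.4 × 1.2892 = 77.8648 km/h

77.86 km/h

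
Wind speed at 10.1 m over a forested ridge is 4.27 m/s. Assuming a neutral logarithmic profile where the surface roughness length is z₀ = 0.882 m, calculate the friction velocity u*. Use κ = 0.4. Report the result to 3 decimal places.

Log law: V(z) = (u*/κ) · ln(z/z₀) ⇒ u* = κ · V / ln(z/z₀)
u* = 0.4 × 4.27 / ln(10.1/0.882) = 0.4 × 4.27 / 2.4381
   = 1.7080 / 2.4381 = 0.7005 m/s

u* ≈ 0.701 m/s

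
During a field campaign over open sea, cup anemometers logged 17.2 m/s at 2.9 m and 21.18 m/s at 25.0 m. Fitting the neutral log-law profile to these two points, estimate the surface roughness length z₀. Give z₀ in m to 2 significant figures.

Log law: V(z) ∝ ln(z/z₀). With r = V₁/V₂ = 17.2/21.18 = 0.81209,
r · ln(z₂/z₀) = ln(z₁/z₀) ⇒ ln z₀ = (ln z₁ − r·ln z₂)/(1 − r)
ln z₀ = (1.06471 − 0.81209×3.21888) / 0.18791 = -8.2447
z₀ = exp(-8.2447) = 0.0002626 m

z₀ ≈ 0.00026 m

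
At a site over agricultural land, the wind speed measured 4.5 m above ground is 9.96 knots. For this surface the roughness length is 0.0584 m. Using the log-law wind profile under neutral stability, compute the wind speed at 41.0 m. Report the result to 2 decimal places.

Log law: V(z) ∝ ln(z/z₀), so V₂/V₁ = ln(z₂/z₀) / ln(z₁/z₀).
ln(41.0/0.0584) = 6.5540, ln(4.5/0.0584) = 4.3445
V₂ = 9.96 × 6.5540/4.3445 = 9.96 × 1.5086 = 15.0254 knots

15.03 knots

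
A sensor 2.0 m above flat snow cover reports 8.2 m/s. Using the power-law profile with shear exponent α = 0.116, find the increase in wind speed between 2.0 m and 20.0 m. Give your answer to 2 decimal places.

Power law: V₂ = V₁ · (z₂/z₁)^α = 8.2 × (10.0000)^0.116 = 10.7106 m/s
ΔV = 10.7106 − 8.2 = 2.5106 m/s

2.51 m/s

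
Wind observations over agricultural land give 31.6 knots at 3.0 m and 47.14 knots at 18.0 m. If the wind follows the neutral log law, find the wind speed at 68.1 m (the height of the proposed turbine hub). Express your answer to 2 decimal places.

Log law: V ∝ ln(z/z₀). From the pair, with r = V₁/V₂ = 0.67034,
ln z₀ = (ln z₁ − r·ln z₂)/(1 − r) = (1.0986 − 0.67034×2.8904)/0.32966 = -2.5449 → z₀ = 0.07848 m
V₃ = V₁ · ln(z₃/z₀)/ln(z₁/z₀) = 31.6 × 6.7658/3.6435 = 58.6804 knots

58.68 knots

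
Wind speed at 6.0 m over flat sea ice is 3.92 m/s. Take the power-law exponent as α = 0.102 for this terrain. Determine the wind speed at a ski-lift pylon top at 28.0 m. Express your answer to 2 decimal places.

Power-law profile: V₂ = V₁ · (z₂/z₁)^α
V₂ = 3.92 × (28.0/6.0)^0.102 = 3.92 × (4.6667)^0.102
    = 3.92 × 1.1701 = 4.5870 m/s

4.59 m/s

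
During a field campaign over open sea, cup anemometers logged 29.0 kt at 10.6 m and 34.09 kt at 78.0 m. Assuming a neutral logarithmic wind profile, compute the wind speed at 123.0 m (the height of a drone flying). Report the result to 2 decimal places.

Log law: V ∝ ln(z/z₀). From the pair, with r = V₁/V₂ = 0.85069,
ln z₀ = (ln z₁ − r·ln z₂)/(1 − r) = (2.3609 − 0.85069×4.3567)/0.14931 = -9.0104 → z₀ = 0.0001221 m
V₃ = V₁ · ln(z₃/z₀)/ln(z₁/z₀) = 29.0 × 13.8226/11.3713 = 35.2516 kt

35.25 kt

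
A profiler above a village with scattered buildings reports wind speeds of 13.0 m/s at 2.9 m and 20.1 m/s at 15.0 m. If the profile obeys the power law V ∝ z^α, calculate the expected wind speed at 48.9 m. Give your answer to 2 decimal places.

27.50 m/s

First find α: α = ln(V₂/V₁)/ln(z₂/z₁) = ln(20.1/13.0)/ln(15.0/2.9) = 0.43577/1.64334 = 0.2652
Extrapolate from 15.0 m to 48.9 m: V₃ = 20.1 × (48.9/15.0)^0.2652 = 20.1 × 1.3680 = 27.4972 m/s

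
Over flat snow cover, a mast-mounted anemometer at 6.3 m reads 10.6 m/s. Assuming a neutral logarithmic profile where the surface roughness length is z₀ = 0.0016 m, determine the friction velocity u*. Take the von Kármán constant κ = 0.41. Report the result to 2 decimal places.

u* ≈ 0.52 m/s

Log law: V(z) = (u*/κ) · ln(z/z₀) ⇒ u* = κ · V / ln(z/z₀)
u* = 0.41 × 10.6 / ln(6.3/0.0016) = 0.41 × 10.6 / 8.2783
   = 4.3460 / 8.2783 = 0.5250 m/s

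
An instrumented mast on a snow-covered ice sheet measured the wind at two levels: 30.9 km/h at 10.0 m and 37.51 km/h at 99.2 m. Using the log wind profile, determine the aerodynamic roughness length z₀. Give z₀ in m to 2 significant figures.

z₀ ≈ 0.00022 m

Log law: V(z) ∝ ln(z/z₀). With r = V₁/V₂ = 30.9/37.51 = 0.82378,
r · ln(z₂/z₀) = ln(z₁/z₀) ⇒ ln z₀ = (ln z₁ − r·ln z₂)/(1 − r)
ln z₀ = (2.30259 − 0.82378×4.59714) / 0.17622 = -8.4238
z₀ = exp(-8.4238) = 0.0002196 m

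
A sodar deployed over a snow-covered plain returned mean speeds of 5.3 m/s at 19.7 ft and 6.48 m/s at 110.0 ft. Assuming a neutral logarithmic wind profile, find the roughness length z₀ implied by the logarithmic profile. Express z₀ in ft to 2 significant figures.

z₀ ≈ 0.0087 ft

Log law: V(z) ∝ ln(z/z₀). With r = V₁/V₂ = 5.3/6.48 = 0.81790,
r · ln(z₂/z₀) = ln(z₁/z₀) ⇒ ln z₀ = (ln z₁ − r·ln z₂)/(1 − r)
ln z₀ = (2.98062 − 0.81790×4.70048) / 0.18210 = -4.7442
z₀ = exp(-4.7442) = 0.008702 ft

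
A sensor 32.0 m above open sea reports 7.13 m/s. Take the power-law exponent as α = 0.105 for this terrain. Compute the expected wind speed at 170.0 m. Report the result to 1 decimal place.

8.5 m/s

Power-law profile: V₂ = V₁ · (z₂/z₁)^α
V₂ = 7.13 × (170.0/32.0)^0.105 = 7.13 × (5.3125)^0.105
    = 7.13 × 1.1917 = 8.4966 m/s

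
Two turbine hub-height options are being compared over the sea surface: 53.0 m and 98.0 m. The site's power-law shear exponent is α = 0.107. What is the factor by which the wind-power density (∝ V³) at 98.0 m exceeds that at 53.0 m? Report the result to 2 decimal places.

Speed ratio: V_B/V_A = (z_B/z_A)^α = (98.0/53.0)^0.107 = (1.8491)^0.107 = 1.06798
Power-density ratio: P_B/P_A = (V_B/V_A)³ = (1.06798)³ = 1.21812

1.22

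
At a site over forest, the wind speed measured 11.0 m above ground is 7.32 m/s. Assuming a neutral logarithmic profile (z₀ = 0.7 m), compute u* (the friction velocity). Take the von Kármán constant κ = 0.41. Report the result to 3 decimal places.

Log law: V(z) = (u*/κ) · ln(z/z₀) ⇒ u* = κ · V / ln(z/z₀)
u* = 0.41 × 7.32 / ln(11.0/0.7) = 0.41 × 7.32 / 2.7546
   = 3.0012 / 2.7546 = 1.0895 m/s

u* ≈ 1.090 m/s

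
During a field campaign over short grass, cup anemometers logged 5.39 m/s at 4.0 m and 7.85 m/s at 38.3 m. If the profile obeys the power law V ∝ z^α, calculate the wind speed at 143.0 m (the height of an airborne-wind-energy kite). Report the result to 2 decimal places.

First find α: α = ln(V₂/V₁)/ln(z₂/z₁) = ln(7.85/5.39)/ln(38.3/4.0) = 0.37597/2.25916 = 0.1664
Extrapolate from 38.3 m to 143.0 m: V₃ = 7.85 × (143.0/38.3)^0.1664 = 7.85 × 1.2451 = 9.7743 m/s

9.77 m/s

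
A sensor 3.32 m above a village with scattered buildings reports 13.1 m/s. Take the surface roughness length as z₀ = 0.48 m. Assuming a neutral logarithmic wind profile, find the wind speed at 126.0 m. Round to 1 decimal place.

37.7 m/s

Log law: V(z) ∝ ln(z/z₀), so V₂/V₁ = ln(z₂/z₀) / ln(z₁/z₀).
ln(126.0/0.48) = 5.5703, ln(3.32/0.48) = 1.9339
V₂ = 13.1 × 5.5703/1.9339 = 13.1 × 2.8803 = 37.7315 m/s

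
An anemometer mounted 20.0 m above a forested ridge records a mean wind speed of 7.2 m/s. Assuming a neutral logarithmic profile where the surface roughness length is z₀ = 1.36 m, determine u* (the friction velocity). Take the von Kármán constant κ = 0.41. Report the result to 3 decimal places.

Log law: V(z) = (u*/κ) · ln(z/z₀) ⇒ u* = κ · V / ln(z/z₀)
u* = 0.41 × 7.2 / ln(20.0/1.36) = 0.41 × 7.2 / 2.6882
   = 2.9520 / 2.6882 = 1.0981 m/s

u* ≈ 1.098 m/s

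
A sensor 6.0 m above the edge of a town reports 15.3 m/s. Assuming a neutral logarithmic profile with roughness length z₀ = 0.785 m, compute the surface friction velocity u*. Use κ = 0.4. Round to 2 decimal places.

Log law: V(z) = (u*/κ) · ln(z/z₀) ⇒ u* = κ · V / ln(z/z₀)
u* = 0.4 × 15.3 / ln(6.0/0.785) = 0.4 × 15.3 / 2.0338
   = 6.1200 / 2.0338 = 3.0091 m/s

u* ≈ 3.01 m/s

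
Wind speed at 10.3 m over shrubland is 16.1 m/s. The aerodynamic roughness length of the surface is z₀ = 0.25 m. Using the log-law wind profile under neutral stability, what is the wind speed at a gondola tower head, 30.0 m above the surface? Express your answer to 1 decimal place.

Log law: V(z) ∝ ln(z/z₀), so V₂/V₁ = ln(z₂/z₀) / ln(z₁/z₀).
ln(30.0/0.25) = 4.7875, ln(10.3/0.25) = 3.7184
V₂ = 16.1 × 4.7875/3.7184 = 16.1 × 1.2875 = 20.7288 m/s

20.7 m/s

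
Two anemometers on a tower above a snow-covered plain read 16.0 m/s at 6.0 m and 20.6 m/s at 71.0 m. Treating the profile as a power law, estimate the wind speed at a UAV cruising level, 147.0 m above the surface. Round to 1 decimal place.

22.2 m/s

First find α: α = ln(V₂/V₁)/ln(z₂/z₁) = ln(20.6/16.0)/ln(71.0/6.0) = 0.25270/2.47092 = 0.1023
Extrapolate from 71.0 m to 147.0 m: V₃ = 20.6 × (147.0/71.0)^0.1023 = 20.6 × 1.0773 = 22.1917 m/s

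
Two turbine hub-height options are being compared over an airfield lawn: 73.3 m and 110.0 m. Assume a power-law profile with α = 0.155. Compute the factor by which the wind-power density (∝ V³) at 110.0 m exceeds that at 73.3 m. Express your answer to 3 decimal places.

Speed ratio: V_B/V_A = (z_B/z_A)^α = (110.0/73.3)^0.155 = (1.5007)^0.155 = 1.06494
Power-density ratio: P_B/P_A = (V_B/V_A)³ = (1.06494)³ = 1.20774

1.208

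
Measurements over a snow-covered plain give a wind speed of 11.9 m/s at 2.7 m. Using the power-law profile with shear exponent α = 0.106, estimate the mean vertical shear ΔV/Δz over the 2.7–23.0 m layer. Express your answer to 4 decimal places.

Power law: V₂ = V₁ · (z₂/z₁)^α = 11.9 × (8.5185)^0.106 = 14.9336 m/s
ΔV/Δz = (14.9336 − 11.9)/(23.0 − 2.7) = 3.0336/20.3000 = 0.14944 m/s/m

0.1494 m/s/m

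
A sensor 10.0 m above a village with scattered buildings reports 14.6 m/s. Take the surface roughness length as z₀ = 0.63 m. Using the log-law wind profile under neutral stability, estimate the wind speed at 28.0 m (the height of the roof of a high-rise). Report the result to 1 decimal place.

Log law: V(z) ∝ ln(z/z₀), so V₂/V₁ = ln(z₂/z₀) / ln(z₁/z₀).
ln(28.0/0.63) = 3.7942, ln(10.0/0.63) = 2.7646
V₂ = 14.6 × 3.7942/2.7646 = 14.6 × 1.3724 = 20.0374 m/s

20.0 m/s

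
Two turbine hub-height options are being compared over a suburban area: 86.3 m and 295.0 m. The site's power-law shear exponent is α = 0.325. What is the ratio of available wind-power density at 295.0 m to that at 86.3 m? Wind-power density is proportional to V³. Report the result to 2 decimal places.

3.31

Speed ratio: V_B/V_A = (z_B/z_A)^α = (295.0/86.3)^0.325 = (3.4183)^0.325 = 1.49104
Power-density ratio: P_B/P_A = (V_B/V_A)³ = (1.49104)³ = 3.31487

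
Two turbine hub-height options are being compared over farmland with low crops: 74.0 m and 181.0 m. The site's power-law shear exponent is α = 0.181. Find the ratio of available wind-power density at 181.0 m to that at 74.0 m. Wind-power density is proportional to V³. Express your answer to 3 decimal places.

1.625

Speed ratio: V_B/V_A = (z_B/z_A)^α = (181.0/74.0)^0.181 = (2.4459)^0.181 = 1.17573
Power-density ratio: P_B/P_A = (V_B/V_A)³ = (1.17573)³ = 1.62527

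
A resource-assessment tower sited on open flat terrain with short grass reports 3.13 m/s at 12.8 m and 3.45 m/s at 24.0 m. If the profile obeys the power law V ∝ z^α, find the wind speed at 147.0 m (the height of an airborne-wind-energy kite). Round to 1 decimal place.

4.6 m/s

First find α: α = ln(V₂/V₁)/ln(z₂/z₁) = ln(3.45/3.13)/ln(24.0/12.8) = 0.09734/0.62861 = 0.1549
Extrapolate from 24.0 m to 147.0 m: V₃ = 3.45 × (147.0/24.0)^0.1549 = 3.45 × 1.3240 = 4.5678 m/s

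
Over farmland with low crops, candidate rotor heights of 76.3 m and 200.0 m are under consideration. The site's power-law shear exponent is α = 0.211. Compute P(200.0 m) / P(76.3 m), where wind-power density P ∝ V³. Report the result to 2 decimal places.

Speed ratio: V_B/V_A = (z_B/z_A)^α = (200.0/76.3)^0.211 = (2.6212)^0.211 = 1.22548
Power-density ratio: P_B/P_A = (V_B/V_A)³ = (1.22548)³ = 1.84041

1.84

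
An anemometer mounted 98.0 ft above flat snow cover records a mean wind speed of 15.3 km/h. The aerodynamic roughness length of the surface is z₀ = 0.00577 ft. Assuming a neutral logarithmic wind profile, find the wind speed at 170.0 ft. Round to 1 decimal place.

Log law: V(z) ∝ ln(z/z₀), so V₂/V₁ = ln(z₂/z₀) / ln(z₁/z₀).
ln(170.0/0.00577) = 10.2909, ln(98.0/0.00577) = 9.7401
V₂ = 15.3 × 10.2909/9.7401 = 15.3 × 1.0566 = 16.1653 km/h

16.2 km/h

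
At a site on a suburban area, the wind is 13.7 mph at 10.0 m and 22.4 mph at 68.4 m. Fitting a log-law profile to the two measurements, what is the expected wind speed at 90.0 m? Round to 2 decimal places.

23.64 mph

Log law: V ∝ ln(z/z₀). From the pair, with r = V₁/V₂ = 0.61161,
ln z₀ = (ln z₁ − r·ln z₂)/(1 − r) = (2.3026 − 0.61161×4.2254)/0.38839 = -0.7253 → z₀ = 0.4842 m
V₃ = V₁ · ln(z₃/z₀)/ln(z₁/z₀) = 13.7 × 5.2251/3.0278 = 23.6417 mph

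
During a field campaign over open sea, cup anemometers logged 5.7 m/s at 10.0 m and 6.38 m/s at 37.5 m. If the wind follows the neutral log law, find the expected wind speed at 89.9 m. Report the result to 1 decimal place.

Log law: V ∝ ln(z/z₀). From the pair, with r = V₁/V₂ = 0.89342,
ln z₀ = (ln z₁ − r·ln z₂)/(1 − r) = (2.3026 − 0.89342×3.6243)/0.10658 = -8.7768 → z₀ = 0.0001543 m
V₃ = V₁ · ln(z₃/z₀)/ln(z₁/z₀) = 5.7 × 13.2755/11.0794 = 6.8298 m/s

6.8 m/s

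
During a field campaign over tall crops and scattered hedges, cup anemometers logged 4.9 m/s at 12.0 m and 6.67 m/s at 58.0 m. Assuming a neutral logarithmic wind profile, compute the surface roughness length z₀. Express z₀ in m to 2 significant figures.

z₀ ≈ 0.15 m

Log law: V(z) ∝ ln(z/z₀). With r = V₁/V₂ = 4.9/6.67 = 0.73463,
r · ln(z₂/z₀) = ln(z₁/z₀) ⇒ ln z₀ = (ln z₁ − r·ln z₂)/(1 − r)
ln z₀ = (2.48491 − 0.73463×4.06044) / 0.26537 = -1.8767
z₀ = exp(-1.8767) = 0.1531 m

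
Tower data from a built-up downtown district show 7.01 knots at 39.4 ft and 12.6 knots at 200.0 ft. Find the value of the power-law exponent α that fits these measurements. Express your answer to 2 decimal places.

α ≈ 0.36

Power law: V₂/V₁ = (z₂/z₁)^α ⇒ α = ln(V₂/V₁) / ln(z₂/z₁)
α = ln(12.6/7.01) / ln(200.0/39.4) = ln(1.7974) / ln(5.0761)
  = 0.58636 / 1.62455 = 0.36094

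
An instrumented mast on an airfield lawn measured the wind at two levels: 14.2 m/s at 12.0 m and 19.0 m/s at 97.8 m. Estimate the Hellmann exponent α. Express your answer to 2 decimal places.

α ≈ 0.14

Power law: V₂/V₁ = (z₂/z₁)^α ⇒ α = ln(V₂/V₁) / ln(z₂/z₁)
α = ln(19.0/14.2) / ln(97.8/12.0) = ln(1.3380) / ln(8.1500)
  = 0.29120 / 2.09802 = 0.13880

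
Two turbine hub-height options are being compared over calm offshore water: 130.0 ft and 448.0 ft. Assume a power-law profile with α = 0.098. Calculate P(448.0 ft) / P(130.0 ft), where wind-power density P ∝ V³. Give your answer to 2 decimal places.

Speed ratio: V_B/V_A = (z_B/z_A)^α = (448.0/130.0)^0.098 = (3.4462)^0.098 = 1.12891
Power-density ratio: P_B/P_A = (V_B/V_A)³ = (1.12891)³ = 1.43872

1.44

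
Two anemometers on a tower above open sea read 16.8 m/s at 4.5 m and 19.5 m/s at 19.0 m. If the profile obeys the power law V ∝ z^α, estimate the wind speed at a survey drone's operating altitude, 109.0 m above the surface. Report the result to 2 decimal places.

23.36 m/s

First find α: α = ln(V₂/V₁)/ln(z₂/z₁) = ln(19.5/16.8)/ln(19.0/4.5) = 0.14904/1.44036 = 0.1035
Extrapolate from 19.0 m to 109.0 m: V₃ = 19.5 × (109.0/19.0)^0.1035 = 19.5 × 1.1981 = 23.3634 m/s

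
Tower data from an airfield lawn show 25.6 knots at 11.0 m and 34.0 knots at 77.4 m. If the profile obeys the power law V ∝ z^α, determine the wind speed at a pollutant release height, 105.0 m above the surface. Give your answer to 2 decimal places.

35.54 knots

First find α: α = ln(V₂/V₁)/ln(z₂/z₁) = ln(34.0/25.6)/ln(77.4/11.0) = 0.28377/1.95109 = 0.1454
Extrapolate from 77.4 m to 105.0 m: V₃ = 34.0 × (105.0/77.4)^0.1454 = 34.0 × 1.0454 = 35.5420 knots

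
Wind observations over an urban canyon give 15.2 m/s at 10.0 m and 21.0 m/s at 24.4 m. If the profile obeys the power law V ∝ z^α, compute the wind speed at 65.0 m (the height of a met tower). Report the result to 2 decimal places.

29.95 m/s

First find α: α = ln(V₂/V₁)/ln(z₂/z₁) = ln(21.0/15.2)/ln(24.4/10.0) = 0.32323/0.89200 = 0.3624
Extrapolate from 24.4 m to 65.0 m: V₃ = 21.0 × (65.0/24.4)^0.3624 = 21.0 × 1.4262 = 29.9511 m/s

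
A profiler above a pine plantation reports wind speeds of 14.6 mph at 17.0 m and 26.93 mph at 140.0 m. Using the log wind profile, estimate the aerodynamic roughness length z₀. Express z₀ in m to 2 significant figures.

z₀ ≈ 1.4 m

Log law: V(z) ∝ ln(z/z₀). With r = V₁/V₂ = 14.6/26.93 = 0.54215,
r · ln(z₂/z₀) = ln(z₁/z₀) ⇒ ln z₀ = (ln z₁ − r·ln z₂)/(1 − r)
ln z₀ = (2.83321 − 0.54215×4.94164) / 0.45785 = 0.3366
z₀ = exp(0.3366) = 1.400 m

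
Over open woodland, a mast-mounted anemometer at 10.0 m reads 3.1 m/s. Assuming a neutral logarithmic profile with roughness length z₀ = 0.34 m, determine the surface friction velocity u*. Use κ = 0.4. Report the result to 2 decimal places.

Log law: V(z) = (u*/κ) · ln(z/z₀) ⇒ u* = κ · V / ln(z/z₀)
u* = 0.4 × 3.1 / ln(10.0/0.34) = 0.4 × 3.1 / 3.3814
   = 1.2400 / 3.3814 = 0.3667 m/s

u* ≈ 0.37 m/s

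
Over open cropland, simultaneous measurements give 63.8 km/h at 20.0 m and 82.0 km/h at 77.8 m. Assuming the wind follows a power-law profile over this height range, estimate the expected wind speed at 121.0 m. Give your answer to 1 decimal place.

89.0 km/h

First find α: α = ln(V₂/V₁)/ln(z₂/z₁) = ln(82.0/63.8)/ln(77.8/20.0) = 0.25097/1.35841 = 0.1847
Extrapolate from 77.8 m to 121.0 m: V₃ = 82.0 × (121.0/77.8)^0.1847 = 82.0 × 1.0850 = 88.9713 km/h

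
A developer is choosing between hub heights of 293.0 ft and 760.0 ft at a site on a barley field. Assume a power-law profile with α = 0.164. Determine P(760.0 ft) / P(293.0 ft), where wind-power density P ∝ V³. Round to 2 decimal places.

Speed ratio: V_B/V_A = (z_B/z_A)^α = (760.0/293.0)^0.164 = (2.5939)^0.164 = 1.16920
Power-density ratio: P_B/P_A = (V_B/V_A)³ = (1.16920)³ = 1.59831

1.60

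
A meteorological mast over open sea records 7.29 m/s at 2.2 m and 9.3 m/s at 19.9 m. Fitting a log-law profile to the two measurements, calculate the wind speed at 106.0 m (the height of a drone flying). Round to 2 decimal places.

10.83 m/s

Log law: V ∝ ln(z/z₀). From the pair, with r = V₁/V₂ = 0.78387,
ln z₀ = (ln z₁ − r·ln z₂)/(1 − r) = (0.7885 − 0.78387×2.9907)/0.21613 = -7.1989 → z₀ = 0.0007474 m
V₃ = V₁ · ln(z₃/z₀)/ln(z₁/z₀) = 7.29 × 11.8623/7.9873 = 10.8267 m/s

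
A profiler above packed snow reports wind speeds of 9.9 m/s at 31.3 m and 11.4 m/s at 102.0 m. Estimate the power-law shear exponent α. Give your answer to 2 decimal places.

Power law: V₂/V₁ = (z₂/z₁)^α ⇒ α = ln(V₂/V₁) / ln(z₂/z₁)
α = ln(11.4/9.9) / ln(102.0/31.3) = ln(1.1515) / ln(3.2588)
  = 0.14108 / 1.18135 = 0.11942

α ≈ 0.12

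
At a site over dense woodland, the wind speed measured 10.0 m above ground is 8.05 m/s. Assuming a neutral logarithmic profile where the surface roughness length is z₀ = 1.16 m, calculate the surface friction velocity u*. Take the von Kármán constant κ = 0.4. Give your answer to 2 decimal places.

u* ≈ 1.49 m/s

Log law: V(z) = (u*/κ) · ln(z/z₀) ⇒ u* = κ · V / ln(z/z₀)
u* = 0.4 × 8.05 / ln(10.0/1.16) = 0.4 × 8.05 / 2.1542
   = 3.2200 / 2.1542 = 1.4948 m/s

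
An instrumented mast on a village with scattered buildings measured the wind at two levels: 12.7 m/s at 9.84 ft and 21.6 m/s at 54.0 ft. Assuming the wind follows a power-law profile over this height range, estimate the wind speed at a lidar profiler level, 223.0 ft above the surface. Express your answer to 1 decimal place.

33.6 m/s

First find α: α = ln(V₂/V₁)/ln(z₂/z₁) = ln(21.6/12.7)/ln(54.0/9.84) = 0.53109/1.70253 = 0.3119
Extrapolate from 54.0 ft to 223.0 ft: V₃ = 21.6 × (223.0/54.0)^0.3119 = 21.6 × 1.5564 = 33.6188 m/s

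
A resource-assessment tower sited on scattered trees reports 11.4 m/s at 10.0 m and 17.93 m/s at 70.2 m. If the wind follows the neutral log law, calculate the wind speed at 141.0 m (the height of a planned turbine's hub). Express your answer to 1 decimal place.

20.3 m/s

Log law: V ∝ ln(z/z₀). From the pair, with r = V₁/V₂ = 0.63581,
ln z₀ = (ln z₁ − r·ln z₂)/(1 − r) = (2.3026 − 0.63581×4.2513)/0.36419 = -1.0995 → z₀ = 0.3330 m
V₃ = V₁ · ln(z₃/z₀)/ln(z₁/z₀) = 11.4 × 6.0483/3.4021 = 20.2669 m/s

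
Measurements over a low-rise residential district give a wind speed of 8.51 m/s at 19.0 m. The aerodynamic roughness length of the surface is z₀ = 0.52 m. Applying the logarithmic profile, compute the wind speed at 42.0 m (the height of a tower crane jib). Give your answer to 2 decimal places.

10.39 m/s

Log law: V(z) ∝ ln(z/z₀), so V₂/V₁ = ln(z₂/z₀) / ln(z₁/z₀).
ln(42.0/0.52) = 4.3916, ln(19.0/0.52) = 3.5984
V₂ = 8.51 × 4.3916/3.5984 = 8.51 × 1.2204 = 10.3860 m/s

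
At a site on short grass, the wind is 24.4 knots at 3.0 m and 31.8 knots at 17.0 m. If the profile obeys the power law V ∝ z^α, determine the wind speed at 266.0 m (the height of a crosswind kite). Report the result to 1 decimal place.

48.4 knots

First find α: α = ln(V₂/V₁)/ln(z₂/z₁) = ln(31.8/24.4)/ln(17.0/3.0) = 0.26488/1.73460 = 0.1527
Extrapolate from 17.0 m to 266.0 m: V₃ = 31.8 × (266.0/17.0)^0.1527 = 31.8 × 1.5219 = 48.3976 knots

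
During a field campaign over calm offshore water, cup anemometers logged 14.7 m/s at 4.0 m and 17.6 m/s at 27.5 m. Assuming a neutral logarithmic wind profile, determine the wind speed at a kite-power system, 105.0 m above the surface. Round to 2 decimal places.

19.62 m/s

Log law: V ∝ ln(z/z₀). From the pair, with r = V₁/V₂ = 0.83523,
ln z₀ = (ln z₁ − r·ln z₂)/(1 − r) = (1.3863 − 0.83523×3.3142)/0.16477 = -8.3861 → z₀ = 0.0002280 m
V₃ = V₁ · ln(z₃/z₀)/ln(z₁/z₀) = 14.7 × 13.0401/9.7724 = 19.6153 m/s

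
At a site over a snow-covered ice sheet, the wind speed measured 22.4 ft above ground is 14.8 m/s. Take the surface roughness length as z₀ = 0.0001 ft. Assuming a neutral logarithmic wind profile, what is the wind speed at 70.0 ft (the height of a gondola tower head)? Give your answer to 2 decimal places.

16.17 m/s

Log law: V(z) ∝ ln(z/z₀), so V₂/V₁ = ln(z₂/z₀) / ln(z₁/z₀).
ln(70.0/0.0001) = 13.4588, ln(22.4/0.0001) = 12.3194
V₂ = 14.8 × 13.4588/12.3194 = 14.8 × 1.0925 = 16.1689 m/s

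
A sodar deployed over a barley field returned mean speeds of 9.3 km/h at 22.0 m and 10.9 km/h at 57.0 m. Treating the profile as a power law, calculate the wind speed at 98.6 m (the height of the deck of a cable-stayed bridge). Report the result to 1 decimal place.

11.9 km/h

First find α: α = ln(V₂/V₁)/ln(z₂/z₁) = ln(10.9/9.3)/ln(57.0/22.0) = 0.15875/0.95201 = 0.1668
Extrapolate from 57.0 m to 98.6 m: V₃ = 10.9 × (98.6/57.0)^0.1668 = 10.9 × 1.0957 = 11.9430 km/h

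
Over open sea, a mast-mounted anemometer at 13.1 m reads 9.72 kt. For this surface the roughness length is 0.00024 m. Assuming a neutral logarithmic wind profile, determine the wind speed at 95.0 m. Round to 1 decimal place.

Log law: V(z) ∝ ln(z/z₀), so V₂/V₁ = ln(z₂/z₀) / ln(z₁/z₀).
ln(95.0/0.00024) = 12.8887, ln(13.1/0.00024) = 10.9075
V₂ = 9.72 × 12.8887/10.9075 = 9.72 × 1.1816 = 11.4856 kt

11.5 kt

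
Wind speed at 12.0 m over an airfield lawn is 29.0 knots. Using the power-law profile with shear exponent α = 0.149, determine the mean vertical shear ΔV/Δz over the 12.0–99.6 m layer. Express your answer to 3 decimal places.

Power law: V₂ = V₁ · (z₂/z₁)^α = 29.0 × (8.3000)^0.149 = 39.7503 knots
ΔV/Δz = (39.7503 − 29.0)/(99.6 − 12.0) = 10.7503/87.6000 = 0.12272 knots/m

0.123 knots/m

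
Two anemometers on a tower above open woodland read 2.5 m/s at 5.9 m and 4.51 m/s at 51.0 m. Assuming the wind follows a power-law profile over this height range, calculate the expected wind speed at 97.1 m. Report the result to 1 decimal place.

5.4 m/s

First find α: α = ln(V₂/V₁)/ln(z₂/z₁) = ln(4.51/2.5)/ln(51.0/5.9) = 0.59001/2.15687 = 0.2735
Extrapolate from 51.0 m to 97.1 m: V₃ = 4.51 × (97.1/51.0)^0.2735 = 4.51 × 1.1926 = 5.3787 m/s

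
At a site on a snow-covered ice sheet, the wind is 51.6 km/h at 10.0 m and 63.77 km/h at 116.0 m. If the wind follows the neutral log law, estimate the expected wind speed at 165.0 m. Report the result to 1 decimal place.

Log law: V ∝ ln(z/z₀). From the pair, with r = V₁/V₂ = 0.80916,
ln z₀ = (ln z₁ − r·ln z₂)/(1 − r) = (2.3026 − 0.80916×4.7536)/0.19084 = -8.0895 → z₀ = 0.0003067 m
V₃ = V₁ · ln(z₃/z₀)/ln(z₁/z₀) = 51.6 × 13.1955/10.3921 = 65.5196 km/h

65.5 km/h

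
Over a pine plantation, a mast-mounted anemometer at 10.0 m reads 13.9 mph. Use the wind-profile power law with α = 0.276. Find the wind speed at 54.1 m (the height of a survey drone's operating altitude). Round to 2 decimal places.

Power-law profile: V₂ = V₁ · (z₂/z₁)^α
V₂ = 13.9 × (54.1/10.0)^0.276 = 13.9 × (5.4100)^0.276
    = 13.9 × 1.5935 = 22.1502 mph

22.15 mph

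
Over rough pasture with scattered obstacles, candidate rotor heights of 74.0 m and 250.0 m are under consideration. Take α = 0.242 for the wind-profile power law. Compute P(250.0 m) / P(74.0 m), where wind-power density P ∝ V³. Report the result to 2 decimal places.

2.42

Speed ratio: V_B/V_A = (z_B/z_A)^α = (250.0/74.0)^0.242 = (3.3784)^0.242 = 1.34260
Power-density ratio: P_B/P_A = (V_B/V_A)³ = (1.34260)³ = 2.42015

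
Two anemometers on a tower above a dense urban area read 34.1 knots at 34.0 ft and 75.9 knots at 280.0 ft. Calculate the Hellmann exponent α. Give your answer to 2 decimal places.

Power law: V₂/V₁ = (z₂/z₁)^α ⇒ α = ln(V₂/V₁) / ln(z₂/z₁)
α = ln(75.9/34.1) / ln(280.0/34.0) = ln(2.2258) / ln(8.2353)
  = 0.80012 / 2.10843 = 0.37949

α ≈ 0.38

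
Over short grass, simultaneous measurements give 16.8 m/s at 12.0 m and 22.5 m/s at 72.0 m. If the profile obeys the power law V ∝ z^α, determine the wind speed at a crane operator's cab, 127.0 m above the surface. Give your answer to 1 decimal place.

24.7 m/s

First find α: α = ln(V₂/V₁)/ln(z₂/z₁) = ln(22.5/16.8)/ln(72.0/12.0) = 0.29214/1.79176 = 0.1630
Extrapolate from 72.0 m to 127.0 m: V₃ = 22.5 × (127.0/72.0)^0.1630 = 22.5 × 1.0969 = 24.6813 m/s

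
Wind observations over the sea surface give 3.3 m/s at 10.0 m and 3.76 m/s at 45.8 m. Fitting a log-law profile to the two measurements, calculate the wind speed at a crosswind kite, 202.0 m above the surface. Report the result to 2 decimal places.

Log law: V ∝ ln(z/z₀). From the pair, with r = V₁/V₂ = 0.87766,
ln z₀ = (ln z₁ − r·ln z₂)/(1 − r) = (2.3026 − 0.87766×3.8243)/0.12234 = -8.6140 → z₀ = 0.0001816 m
V₃ = V₁ · ln(z₃/z₀)/ln(z₁/z₀) = 3.3 × 13.9222/10.9165 = 4.2086 m/s

4.21 m/s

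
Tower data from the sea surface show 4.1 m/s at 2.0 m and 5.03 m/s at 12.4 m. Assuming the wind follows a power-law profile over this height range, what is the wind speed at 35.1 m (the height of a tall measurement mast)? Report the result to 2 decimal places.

5.65 m/s

First find α: α = ln(V₂/V₁)/ln(z₂/z₁) = ln(5.03/4.1)/ln(12.4/2.0) = 0.20443/1.82455 = 0.1120
Extrapolate from 12.4 m to 35.1 m: V₃ = 5.03 × (35.1/12.4)^0.1120 = 5.03 × 1.1237 = 5.6520 m/s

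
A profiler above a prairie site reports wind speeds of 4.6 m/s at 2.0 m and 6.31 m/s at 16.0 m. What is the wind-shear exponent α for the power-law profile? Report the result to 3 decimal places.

Power law: V₂/V₁ = (z₂/z₁)^α ⇒ α = ln(V₂/V₁) / ln(z₂/z₁)
α = ln(6.31/4.6) / ln(16.0/2.0) = ln(1.3717) / ln(8.0000)
  = 0.31608 / 2.07944 = 0.15200

α ≈ 0.152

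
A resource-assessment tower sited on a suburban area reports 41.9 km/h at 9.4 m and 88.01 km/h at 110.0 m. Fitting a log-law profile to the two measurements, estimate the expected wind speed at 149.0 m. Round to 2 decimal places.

93.70 km/h

Log law: V ∝ ln(z/z₀). From the pair, with r = V₁/V₂ = 0.47608,
ln z₀ = (ln z₁ − r·ln z₂)/(1 − r) = (2.2407 − 0.47608×4.7005)/0.52392 = 0.0055 → z₀ = 1.006 m
V₃ = V₁ · ln(z₃/z₀)/ln(z₁/z₀) = 41.9 × 4.9984/2.2352 = 93.6987 km/h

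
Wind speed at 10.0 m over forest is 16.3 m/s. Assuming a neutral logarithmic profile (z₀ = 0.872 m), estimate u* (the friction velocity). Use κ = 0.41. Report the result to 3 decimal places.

u* ≈ 2.739 m/s

Log law: V(z) = (u*/κ) · ln(z/z₀) ⇒ u* = κ · V / ln(z/z₀)
u* = 0.41 × 16.3 / ln(10.0/0.872) = 0.41 × 16.3 / 2.4396
   = 6.6830 / 2.4396 = 2.7394 m/s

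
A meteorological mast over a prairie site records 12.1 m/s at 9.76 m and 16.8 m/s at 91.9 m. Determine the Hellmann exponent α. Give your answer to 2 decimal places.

Power law: V₂/V₁ = (z₂/z₁)^α ⇒ α = ln(V₂/V₁) / ln(z₂/z₁)
α = ln(16.8/12.1) / ln(91.9/9.76) = ln(1.3884) / ln(9.4160)
  = 0.32817 / 2.24241 = 0.14635

α ≈ 0.15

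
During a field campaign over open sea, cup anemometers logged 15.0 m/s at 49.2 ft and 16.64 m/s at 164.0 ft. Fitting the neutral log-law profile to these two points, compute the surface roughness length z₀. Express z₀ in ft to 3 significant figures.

Log law: V(z) ∝ ln(z/z₀). With r = V₁/V₂ = 15.0/16.64 = 0.90144,
r · ln(z₂/z₀) = ln(z₁/z₀) ⇒ ln z₀ = (ln z₁ − r·ln z₂)/(1 − r)
ln z₀ = (3.89589 − 0.90144×5.09987) / 0.09856 = -7.1161
z₀ = exp(-7.1161) = 0.0008120 ft

z₀ ≈ 0.000812 ft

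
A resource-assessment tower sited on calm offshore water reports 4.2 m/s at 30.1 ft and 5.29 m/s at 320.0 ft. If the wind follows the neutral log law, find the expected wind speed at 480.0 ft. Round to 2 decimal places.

Log law: V ∝ ln(z/z₀). From the pair, with r = V₁/V₂ = 0.79395,
ln z₀ = (ln z₁ − r·ln z₂)/(1 − r) = (3.4045 − 0.79395×5.7683)/0.20605 = -5.7037 → z₀ = 0.003334 ft
V₃ = V₁ · ln(z₃/z₀)/ln(z₁/z₀) = 4.2 × 11.8775/9.1082 = 5.4770 m/s

5.48 m/s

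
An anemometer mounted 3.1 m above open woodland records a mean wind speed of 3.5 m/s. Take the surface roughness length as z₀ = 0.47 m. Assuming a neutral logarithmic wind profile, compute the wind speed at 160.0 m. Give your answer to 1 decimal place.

10.8 m/s

Log law: V(z) ∝ ln(z/z₀), so V₂/V₁ = ln(z₂/z₀) / ln(z₁/z₀).
ln(160.0/0.47) = 5.8302, ln(3.1/0.47) = 1.8864
V₂ = 3.5 × 5.8302/1.8864 = 3.5 × 3.0906 = 10.8171 m/s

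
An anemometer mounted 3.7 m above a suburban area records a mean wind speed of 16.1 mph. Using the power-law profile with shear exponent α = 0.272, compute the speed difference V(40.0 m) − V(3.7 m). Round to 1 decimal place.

14.7 mph

Power law: V₂ = V₁ · (z₂/z₁)^α = 16.1 × (10.8108)^0.272 = 30.7635 mph
ΔV = 30.7635 − 16.1 = 14.6635 mph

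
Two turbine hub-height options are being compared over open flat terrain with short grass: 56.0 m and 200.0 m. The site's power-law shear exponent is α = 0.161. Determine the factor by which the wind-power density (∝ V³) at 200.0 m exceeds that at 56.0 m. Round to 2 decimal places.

1.85

Speed ratio: V_B/V_A = (z_B/z_A)^α = (200.0/56.0)^0.161 = (3.5714)^0.161 = 1.22746
Power-density ratio: P_B/P_A = (V_B/V_A)³ = (1.22746)³ = 1.84937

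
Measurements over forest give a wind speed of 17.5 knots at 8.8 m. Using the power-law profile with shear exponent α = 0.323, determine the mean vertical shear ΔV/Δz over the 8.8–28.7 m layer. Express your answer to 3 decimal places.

Power law: V₂ = V₁ · (z₂/z₁)^α = 17.5 × (3.2614)^0.323 = 25.6369 knots
ΔV/Δz = (25.6369 − 17.5)/(28.7 − 8.8) = 8.1369/19.9000 = 0.40889 knots/m

0.409 knots/m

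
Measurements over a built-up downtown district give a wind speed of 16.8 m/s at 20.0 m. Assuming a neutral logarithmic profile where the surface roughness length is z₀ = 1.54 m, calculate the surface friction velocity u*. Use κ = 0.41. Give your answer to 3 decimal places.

Log law: V(z) = (u*/κ) · ln(z/z₀) ⇒ u* = κ · V / ln(z/z₀)
u* = 0.41 × 16.8 / ln(20.0/1.54) = 0.41 × 16.8 / 2.5639
   = 6.8880 / 2.5639 = 2.6865 m/s

u* ≈ 2.686 m/s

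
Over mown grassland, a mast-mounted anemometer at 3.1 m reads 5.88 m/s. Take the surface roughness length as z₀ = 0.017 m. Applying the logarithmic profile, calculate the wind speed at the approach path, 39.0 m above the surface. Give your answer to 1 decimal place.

Log law: V(z) ∝ ln(z/z₀), so V₂/V₁ = ln(z₂/z₀) / ln(z₁/z₀).
ln(39.0/0.017) = 7.7381, ln(3.1/0.017) = 5.2059
V₂ = 5.88 × 7.7381/5.2059 = 5.88 × 1.4864 = 8.7400 m/s

8.7 m/s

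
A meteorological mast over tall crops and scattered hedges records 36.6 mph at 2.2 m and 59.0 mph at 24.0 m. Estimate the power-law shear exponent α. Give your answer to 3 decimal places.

Power law: V₂/V₁ = (z₂/z₁)^α ⇒ α = ln(V₂/V₁) / ln(z₂/z₁)
α = ln(59.0/36.6) / ln(24.0/2.2) = ln(1.6120) / ln(10.9091)
  = 0.47749 / 2.38960 = 0.19982

α ≈ 0.200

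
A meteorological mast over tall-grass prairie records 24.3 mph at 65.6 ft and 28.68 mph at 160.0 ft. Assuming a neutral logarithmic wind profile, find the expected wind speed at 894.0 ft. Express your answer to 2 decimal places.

Log law: V ∝ ln(z/z₀). From the pair, with r = V₁/V₂ = 0.84728,
ln z₀ = (ln z₁ − r·ln z₂)/(1 − r) = (4.1836 − 0.84728×5.0752)/0.15272 = -0.7630 → z₀ = 0.4663 ft
V₃ = V₁ · ln(z₃/z₀)/ln(z₁/z₀) = 24.3 × 7.5587/4.9465 = 37.1322 mph

37.13 mph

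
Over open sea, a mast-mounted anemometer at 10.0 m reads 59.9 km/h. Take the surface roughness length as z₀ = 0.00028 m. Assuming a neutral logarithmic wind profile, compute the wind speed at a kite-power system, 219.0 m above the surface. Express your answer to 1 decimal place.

Log law: V(z) ∝ ln(z/z₀), so V₂/V₁ = ln(z₂/z₀) / ln(z₁/z₀).
ln(219.0/0.00028) = 13.5698, ln(10.0/0.00028) = 10.4833
V₂ = 59.9 × 13.5698/10.4833 = 59.9 × 1.2944 = 77.5357 km/h

77.5 km/h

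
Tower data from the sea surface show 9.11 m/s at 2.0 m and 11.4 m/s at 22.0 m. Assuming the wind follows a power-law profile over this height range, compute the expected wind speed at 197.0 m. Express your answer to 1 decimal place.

14.0 m/s

First find α: α = ln(V₂/V₁)/ln(z₂/z₁) = ln(11.4/9.11)/ln(22.0/2.0) = 0.22424/2.39790 = 0.0935
Extrapolate from 22.0 m to 197.0 m: V₃ = 11.4 × (197.0/22.0)^0.0935 = 11.4 × 1.2275 = 13.9938 m/s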